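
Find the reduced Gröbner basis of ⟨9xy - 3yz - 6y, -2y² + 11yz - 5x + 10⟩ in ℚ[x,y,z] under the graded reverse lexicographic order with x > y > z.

G = {x² - ⅓xz - 8/3x + ⅔z + 4/3, xy - ⅓yz - ⅔y, y² - 11/2yz + 5/2x - 5}

Buchberger's algorithm terminates because the ascending chain of leading-term ideals stabilizes.

f_1 = 9xy - 3yz - 6y, LT = xy.
f_2 = -2y² + 11yz - 5x + 10, LT = y².

S(f_1,f_2): lcm = xy². S = 11/2xyz - ⅓y²z - 5/2x² - ⅔y² + 5x.
  reduce S modulo (f_1, f_2):
  remainder -5/2x² + ⅚xz + 20/3x - 5/3z - 10/3 ≠ 0; add g_3 = -5/2x² + ⅚xz + 20/3x - 5/3z - 10/3 to the basis.

The other S-polynomials (S(f_1,g_3), S(f_2,g_3)) all reduce to 0 modulo the current basis, so we have a Gröbner basis.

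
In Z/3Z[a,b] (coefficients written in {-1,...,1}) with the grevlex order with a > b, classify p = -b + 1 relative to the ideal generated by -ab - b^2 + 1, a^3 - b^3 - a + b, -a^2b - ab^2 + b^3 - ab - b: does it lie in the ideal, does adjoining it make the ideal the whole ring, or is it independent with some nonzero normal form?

First compute the reduced Gröbner basis of I by Buchberger's algorithm.
f_1 = -ab - b^2 + 1, LT = ab.
f_2 = a^3 - b^3 - a + b, LT = a^3.
f_3 = -a^2b - ab^2 + b^3 - ab - b, LT = a^2b.

S(f_1,f_2): lcm = a^3b. S = a^2b^2 + b^4 - a^2 + ab - b^2.
  leading term a^2b^2: subtract (-ab)·f_1 from a^2b^2 + b^4 - a^2 + ab - b^2 → -ab^3 + b^4 - a^2 - ab - b^2
  leading term ab^3: subtract (b^2)·f_1 from -ab^3 + b^4 - a^2 - ab - b^2 → -b^4 - a^2 - ab + b^2
  leading term b^4: no divisor's leading term divides it; move -b^4 to the remainder.
  leading term a^2: no divisor's leading term divides it; move -a^2 to the remainder.
  leading term ab: subtract (1)·f_1 from -ab + b^2 → -b^2 - 1
  leading term b^2: no divisor's leading term divides it; move -b^2 to the remainder.
  leading term 1: no divisor's leading term divides it; move -1 to the remainder.
  remainder -b^4 - a^2 - b^2 - 1 ≠ 0; add h_4 = -b^4 - a^2 - b^2 - 1 to the basis.

S(f_1,f_3): lcm = a^2b. S = b^3 - ab - a - b.
  leading term b^3: no divisor's leading term divides it; move b^3 to the remainder.
  leading term ab: subtract (1)·f_1 from -ab - a - b → b^2 - a - b - 1
  leading term b^2: no divisor's leading term divides it; move b^2 to the remainder.
  leading term a: no divisor's leading term divides it; move -a to the remainder.
  leading term b: no divisor's leading term divides it; move -b to the remainder.
  leading term 1: no divisor's leading term divides it; move -1 to the remainder.
  remainder b^3 + b^2 - a - b - 1 ≠ 0; add h_5 = b^3 + b^2 - a - b - 1 to the basis.

S(f_2,f_3): lcm = a^3b. S = -a^2b^2 + ab^3 - b^4 - a^2b + ab + b^2.
  leading term a^2b^2: subtract (ab)·f_1 from -a^2b^2 + ab^3 - b^4 - a^2b + ab + b^2 → -ab^3 - b^4 - a^2b + b^2
  leading term ab^3: subtract (b^2)·f_1 from -ab^3 - b^4 - a^2b + b^2 → -a^2b
  leading term a^2b: subtract (a)·f_1 from -a^2b → ab^2 - a
  leading term ab^2: subtract (-b)·f_1 from ab^2 - a → -b^3 - a + b
  leading term b^3: subtract (-1)·h_5 from -b^3 - a + b → b^2 + a - 1
  leading term b^2: no divisor's leading term divides it; move b^2 to the remainder.
  leading term a: no divisor's leading term divides it; move a to the remainder.
  leading term 1: no divisor's leading term divides it; move -1 to the remainder.
  remainder b^2 + a - 1 ≠ 0; add h_6 = b^2 + a - 1 to the basis.

S(f_3,h_4): lcm = a^2b^4. S = ab^5 - b^6 + ab^4 - a^4 - a^2b^2 + b^4 - a^2.
  leading term ab^5: subtract (-b^4)·f_1 from ab^5 - b^6 + ab^4 - a^4 - a^2b^2 + b^4 - a^2 → b^6 + ab^4 - a^4 - a^2b^2 - b^4 - a^2
  leading term b^6: subtract (-b^2)·h_4 from b^6 + ab^4 - a^4 - a^2b^2 - b^4 - a^2 → ab^4 - a^4 + a^2b^2 + b^4 - a^2 - b^2
  leading term ab^4: subtract (-b^3)·f_1 from ab^4 - a^4 + a^2b^2 + b^4 - a^2 - b^2 → -b^5 - a^4 + a^2b^2 + b^4 + b^3 - a^2 - b^2
  leading term b^5: subtract (b)·h_4 from -b^5 - a^4 + a^2b^2 + b^4 + b^3 - a^2 - b^2 → -a^4 + a^2b^2 + b^4 + a^2b - b^3 - a^2 - b^2 + b
  leading term a^4: subtract (-a)·f_2 from -a^4 + a^2b^2 + b^4 + a^2b - b^3 - a^2 - b^2 + b → a^2b^2 - ab^3 + b^4 + a^2b - b^3 + a^2 + ab - b^2 + b
  leading term a^2b^2: subtract (-ab)·f_1 from a^2b^2 - ab^3 + b^4 + a^2b - b^3 + a^2 + ab - b^2 + b → ab^3 + b^4 + a^2b - b^3 + a^2 - ab - b^2 + b
  leading term ab^3: subtract (-b^2)·f_1 from ab^3 + b^4 + a^2b - b^3 + a^2 - ab - b^2 + b → a^2b - b^3 + a^2 - ab + b
  leading term a^2b: subtract (-a)·f_1 from a^2b - b^3 + a^2 - ab + b → -ab^2 - b^3 + a^2 - ab + a + b
  leading term ab^2: subtract (b)·f_1 from -ab^2 - b^3 + a^2 - ab + a + b → a^2 - ab + a
  leading term a^2: no divisor's leading term divides it; move a^2 to the remainder.
  leading term ab: subtract (1)·f_1 from -ab + a → b^2 + a - 1
  leading term b^2: subtract (1)·h_6 from b^2 + a - 1 → 0
  remainder a^2 ≠ 0; add h_7 = a^2 to the basis.

The other S-polynomials (S(f_1,h_4), S(f_2,h_4), S(f_1,h_5), S(f_2,h_5), S(f_3,h_5), S(h_4,h_5), S(f_1,h_6), S(f_2,h_6), S(f_3,h_6), S(h_4,h_6), S(h_5,h_6), S(f_1,h_7), S(f_2,h_7), S(f_3,h_7), S(h_4,h_7), S(h_5,h_7), S(h_6,h_7)) all reduce to 0 modulo the current basis, so we have a Gröbner basis.
Inter-reduce: drop elements whose leading term is divisible by another's, tail-reduce, and make monic.
Reduced Gröbner basis: {a^2, ab - a, b^2 + a - 1}.
Label its elements g_1 = a^2, g_2 = ab - a, g_3 = b^2 + a - 1.

Reduce p = -b + 1 modulo G:
  leading term b: no divisor's leading term divides it; move -b to the remainder.
  leading term 1: no divisor's leading term divides it; move 1 to the remainder.
  normal form = -b + 1.
The normal form is nonzero, so p ∉ I. Since p minus its normal form lies in I, I + (p) = I + (r) where r = -b + 1; decide whether this ideal is the whole ring.
Run Buchberger on G together with r (pairs among the g_i already reduce to 0 since G is a Gröbner basis):
g_1 = a^2, LT = a^2.
g_2 = ab - a, LT = ab.
g_3 = b^2 + a - 1, LT = b^2.
r = -b + 1, LT = b.

S(g_3,r): lcm = b^2. S = a + b - 1.
  leading term a: no divisor's leading term divides it; move a to the remainder.
  leading term b: subtract (-1)·r from b - 1 → 0
  remainder a ≠ 0; add m_5 = a to the basis.

The other S-polynomials (S(g_1,g_2), S(g_1,g_3), S(g_1,r), S(g_2,g_3), S(g_2,r), S(g_1,m_5), S(g_2,m_5), S(g_3,m_5), S(r,m_5)) all reduce to 0 modulo the current basis, so we have a Gröbner basis.
Inter-reduce: drop elements whose leading term is divisible by another's, tail-reduce, and make monic.
Reduced Gröbner basis: {a, b - 1}.
The reduced Gröbner basis of I + (p) is {a, b - 1} ≠ {1}, a proper ideal, so the enlarged system stays consistent: p is independent of I, with normal form -b + 1.

-b + 1 is independent of I; its normal form modulo I is -b + 1.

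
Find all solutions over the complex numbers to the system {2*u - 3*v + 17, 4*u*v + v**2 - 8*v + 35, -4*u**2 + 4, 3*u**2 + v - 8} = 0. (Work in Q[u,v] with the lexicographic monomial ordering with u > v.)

Compute a lex Gröbner basis by Buchberger's algorithm.
f_1 = 2*u - 3*v + 17, LT = u.
f_2 = 4*u*v + v**2 - 8*v + 35, LT = u*v.
f_3 = -4*u**2 + 4, LT = u**2.
f_4 = 3*u**2 + v - 8, LT = u**2.

S(f_1,f_2): lcm = u*v. S = -7/4*v**2 + 21/2*v - 35/4.
  leading term v**2: no divisor's leading term divides it; move -7/4*v**2 to the remainder.
  leading term v: no divisor's leading term divides it; move 21/2*v to the remainder.
  leading term 1: no divisor's leading term divides it; move -35/4 to the remainder.
  remainder -7/4*v**2 + 21/2*v - 35/4 ≠ 0; add h_5 = -7/4*v**2 + 21/2*v - 35/4 to the basis.

S(f_1,f_3): lcm = u**2. S = -3/2*u*v + 17/2*u + 1.
  leading term u*v: subtract (-3/4*v)·f_1 from -3/2*u*v + 17/2*u + 1 → 17/2*u - 9/4*v**2 + 51/4*v + 1
  leading term u: subtract (17/4)·f_1 from 17/2*u - 9/4*v**2 + 51/4*v + 1 → -9/4*v**2 + 51/2*v - 285/4
  leading term v**2: subtract (9/7)·h_5 from -9/4*v**2 + 51/2*v - 285/4 → 12*v - 60
  leading term v: no divisor's leading term divides it; move 12*v to the remainder.
  leading term 1: no divisor's leading term divides it; move -60 to the remainder.
  remainder 12*v - 60 ≠ 0; add h_6 = 12*v - 60 to the basis.

The other S-polynomials (S(f_1,f_4), S(f_2,f_3), S(f_2,f_4), S(f_3,f_4), S(f_1,h_5), S(f_2,h_5), S(f_3,h_5), S(f_4,h_5), S(f_1,h_6), S(f_2,h_6), S(f_3,h_6), S(f_4,h_6), S(h_5,h_6)) all reduce to 0 modulo the current basis, so we have a Gröbner basis.
Inter-reduce: drop elements whose leading term is divisible by another's, tail-reduce, and make monic.
Reduced Gröbner basis: {u + 1, v - 5}.

From the last basis element, v - 5 = 0, so v takes values in {5}. Each choice, substituted upward through the basis, yields the corresponding point(s) of the solution set.
  v = 5: the earlier basis element becomes u + 1 = 0, giving u = -1 — point (-1, 5).
Substituting each solution back into the original system confirms all equations vanish.
This is the nonlinear analogue of row-reducing a linear system.

{(-1, 5)}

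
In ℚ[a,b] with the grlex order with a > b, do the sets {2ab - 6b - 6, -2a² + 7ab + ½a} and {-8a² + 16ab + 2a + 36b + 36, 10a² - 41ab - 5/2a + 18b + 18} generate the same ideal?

Equality of ideals is decidable: compute both reduced Gröbner bases (unique for the ordering) and check whether they agree.
Buchberger on the first generating set:
f_1 = 2ab - 6b - 6, LT = ab.
f_2 = -2a² + 7ab + ½a, LT = a².

S(f_1,f_2): lcm = a²b. S = 7/2ab² - 11/4ab - 3a.
  reduce S modulo (f_1, f_2):
  remainder 21/2b² - 3a + 9/4b - 33/4 ≠ 0; add g_3 = 21/2b² - 3a + 9/4b - 33/4 to the basis.

The other S-polynomials (S(f_1,g_3), S(f_2,g_3)) all reduce to 0 modulo the current basis, so we have a Gröbner basis.
Inter-reduce: drop elements whose leading term is divisible by another's, tail-reduce, and make monic.
Reduced Gröbner basis: {a² - ¼a - 21/2b - 21/2, ab - 3b - 3, b² - 2/7a + 3/14b - 11/14}.

Buchberger on the second generating set:
h_1 = -8a² + 16ab + 2a + 36b + 36, LT = a².
h_2 = 10a² - 41ab - 5/2a + 18b + 18, LT = a².

S(h_1,h_2): lcm = a². S = 21/10ab - 63/10b - 63/10.
  reduce S modulo (h_1, h_2):
  remainder 21/10ab - 63/10b - 63/10 ≠ 0; add k_3 = 21/10ab - 63/10b - 63/10 to the basis.

S(h_1,k_3): lcm = a²b. S = -2ab² + 11/4ab - 9/2b² + 3a - 9/2b.
  reduce S modulo (h_1, h_2, k_3):
  remainder -21/2b² + 3a - 9/4b + 33/4 ≠ 0; add k_4 = -21/2b² + 3a - 9/4b + 33/4 to the basis.

The other S-polynomials (S(h_2,k_3), S(h_1,k_4), S(h_2,k_4), S(k_3,k_4)) all reduce to 0 modulo the current basis, so we have a Gröbner basis.
Inter-reduce: drop elements whose leading term is divisible by another's, tail-reduce, and make monic.
Reduced Gröbner basis: {a² - ¼a - 21/2b - 21/2, ab - 3b - 3, b² - 2/7a + 3/14b - 11/14}.

The two bases agree; hence the ideals are identical.

Yes, the ideals are equal.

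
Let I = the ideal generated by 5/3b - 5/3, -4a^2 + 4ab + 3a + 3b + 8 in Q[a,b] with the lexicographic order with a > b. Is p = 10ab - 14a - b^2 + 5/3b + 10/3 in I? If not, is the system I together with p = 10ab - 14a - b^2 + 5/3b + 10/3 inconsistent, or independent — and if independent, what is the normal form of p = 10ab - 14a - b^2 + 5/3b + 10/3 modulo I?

First compute the reduced Gröbner basis of I by Buchberger's algorithm.
f_1 = 5/3b - 5/3, LT = b.
f_2 = -4a^2 + 4ab + 3a + 3b + 8, LT = a^2.

The S-polynomials (S(f_1,f_2)) all reduce to 0 modulo the current basis, so we have a Gröbner basis.
Inter-reduce: drop elements whose leading term is divisible by another's, tail-reduce, and make monic.
Reduced Gröbner basis: {a^2 - 7/4a - 11/4, b - 1}.
Label its elements g_1 = a^2 - 7/4a - 11/4, g_2 = b - 1.

Reduce p = 10ab - 14a - b^2 + 5/3b + 10/3 modulo G:
  leading term ab: subtract (10a)·g_2 from 10ab - 14a - b^2 + 5/3b + 10/3 → -4a - b^2 + 5/3b + 10/3
  leading term a: no divisor's leading term divides it; move -4a to the remainder.
  leading term b^2: subtract (-b)·g_2 from -b^2 + 5/3b + 10/3 → 2/3b + 10/3
  leading term b: subtract (2/3)·g_2 from 2/3b + 10/3 → 4
  leading term 1: no divisor's leading term divides it; move 4 to the remainder.
  normal form = -4a + 4.
The normal form is nonzero, so p ∉ I. Since p minus its normal form lies in I, I + (p) = I + (r) where r = -4a + 4; decide whether this ideal is the whole ring.
Run Buchberger on G together with r (pairs among the g_i already reduce to 0 since G is a Gröbner basis):
g_1 = a^2 - 7/4a - 11/4, LT = a^2.
g_2 = b - 1, LT = b.
r = -4a + 4, LT = a.

S(g_1,r): lcm = a^2. S = -3/4a - 11/4.
  reduce S modulo (g_1, g_2, r):
  remainder -7/2 ≠ 0; add m_4 = -7/2 to the basis.

The other S-polynomials (S(g_1,g_2), S(g_2,r), S(g_1,m_4), S(g_2,m_4), S(r,m_4)) all reduce to 0 modulo the current basis, so we have a Gröbner basis.
Inter-reduce: drop elements whose leading term is divisible by another's, tail-reduce, and make monic.
Reduced Gröbner basis: {1}.
The reduced Gröbner basis of I + (p) is {1}: the ideal is the whole ring, so the enlarged system has no common solution — adjoining p is inconsistent.

Adjoining 10ab - 14a - b^2 + 5/3b + 10/3 makes the ideal the whole ring: the system is inconsistent.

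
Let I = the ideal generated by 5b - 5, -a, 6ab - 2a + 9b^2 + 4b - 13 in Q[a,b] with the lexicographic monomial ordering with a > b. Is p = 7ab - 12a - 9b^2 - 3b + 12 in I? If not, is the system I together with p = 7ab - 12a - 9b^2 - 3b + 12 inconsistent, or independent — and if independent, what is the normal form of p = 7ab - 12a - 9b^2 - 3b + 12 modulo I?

First compute the reduced Gröbner basis of I by Buchberger's algorithm.
f_1 = 5b - 5, LT = b.
f_2 = -a, LT = a.
f_3 = 6ab - 2a + 9b^2 + 4b - 13, LT = ab.

The S-polynomials (S(f_1,f_2), S(f_1,f_3), S(f_2,f_3)) all reduce to 0 modulo the current basis, so we have a Gröbner basis.
Inter-reduce: drop elements whose leading term is divisible by another's, tail-reduce, and make monic.
Reduced Gröbner basis: {a, b - 1}.
Label its elements g_1 = a, g_2 = b - 1.

Reduce p = 7ab - 12a - 9b^2 - 3b + 12 modulo G:
  leading term ab: subtract (7b)·g_1 from 7ab - 12a - 9b^2 - 3b + 12 → -12a - 9b^2 - 3b + 12
  leading term a: subtract (-12)·g_1 from -12a - 9b^2 - 3b + 12 → -9b^2 - 3b + 12
  leading term b^2: subtract (-9b)·g_2 from -9b^2 - 3b + 12 → -12b + 12
  leading term b: subtract (-12)·g_2 from -12b + 12 → 0
  normal form = 0.
Since the normal form is 0, p ∈ I.

Ideal membership is decidable via reduction modulo a Gröbner basis.

7ab - 12a - 9b^2 - 3b + 12 lies in I (it reduces to 0).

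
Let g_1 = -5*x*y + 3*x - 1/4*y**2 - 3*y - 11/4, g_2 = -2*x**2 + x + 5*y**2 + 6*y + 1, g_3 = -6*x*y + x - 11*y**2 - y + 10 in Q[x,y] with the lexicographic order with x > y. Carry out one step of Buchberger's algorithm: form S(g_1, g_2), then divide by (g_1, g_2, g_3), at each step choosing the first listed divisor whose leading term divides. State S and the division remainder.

lcm(LM(g_1), LM(g_2)) = x**2*y.
S = (lcm/LT(g_1))·g_1 − (lcm/LT(g_2))·g_2 = -3/5*x**2 + 1/20*x*y**2 + 11/10*x*y + 11/20*x + 5/2*y**3 + 3*y**2 + 1/2*y.
Reduce S modulo (g_1, g_2, g_3) in that order:
  leading term x**2: subtract (3/10)·g_2 from -3/5*x**2 + 1/20*x*y**2 + 11/10*x*y + 11/20*x + 5/2*y**3 + 3*y**2 + 1/2*y → 1/20*x*y**2 + 11/10*x*y + 1/4*x + 5/2*y**3 + 3/2*y**2 - 13/10*y - 3/10
  leading term x*y**2: subtract (-1/100*y)·g_1 from 1/20*x*y**2 + 11/10*x*y + 1/4*x + 5/2*y**3 + 3/2*y**2 - 13/10*y - 3/10 → 113/100*x*y + 1/4*x + 999/400*y**3 + 147/100*y**2 - 531/400*y - 3/10
  leading term x*y: subtract (-113/500)·g_1 from 113/100*x*y + 1/4*x + 999/400*y**3 + 147/100*y**2 - 531/400*y - 3/10 → 116/125*x + 999/400*y**3 + 2827/2000*y**2 - 4011/2000*y - 1843/2000
  leading term x: no divisor's leading term divides it; move 116/125*x to the remainder.
  leading term y**3: no divisor's leading term divides it; move 999/400*y**3 to the remainder.
  leading term y**2: no divisor's leading term divides it; move 2827/2000*y**2 to the remainder.
  leading term y: no divisor's leading term divides it; move -4011/2000*y to the remainder.
  leading term 1: no divisor's leading term divides it; move -1843/2000 to the remainder.
The remainder 116/125*x + 999/400*y**3 + 2827/2000*y**2 - 4011/2000*y - 1843/2000 is nonzero, so it would be added as the next basis element.

S(g_1, g_2) = -3/5*x**2 + 1/20*x*y**2 + 11/10*x*y + 11/20*x + 5/2*y**3 + 3*y**2 + 1/2*y; remainder on division = 116/125*x + 999/400*y**3 + 2827/2000*y**2 - 4011/2000*y - 1843/2000.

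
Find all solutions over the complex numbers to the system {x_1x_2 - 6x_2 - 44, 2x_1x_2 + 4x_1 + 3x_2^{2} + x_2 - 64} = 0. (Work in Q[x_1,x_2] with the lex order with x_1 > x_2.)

Compute a lex Gröbner basis by Buchberger's algorithm.
f_1 = x_1x_2 - 6x_2 - 44, LT = x_1x_2.
f_2 = 2x_1x_2 + 4x_1 + 3x_2^{2} + x_2 - 64, LT = x_1x_2.

S(f_1,f_2): lcm = x_1x_2. S = -2x_1 - \tfrac{3}{2}x_2^{2} - \tfrac{13}{2}x_2 - 12.
  leading term x_1: no divisor's leading term divides it; move -2x_1 to the remainder.
  leading term x_2^{2}: no divisor's leading term divides it; move -\tfrac{3}{2}x_2^{2} to the remainder.
  leading term x_2: no divisor's leading term divides it; move -\tfrac{13}{2}x_2 to the remainder.
  leading term 1: no divisor's leading term divides it; move -12 to the remainder.
  remainder -2x_1 - \tfrac{3}{2}x_2^{2} - \tfrac{13}{2}x_2 - 12 ≠ 0; add h_3 = -2x_1 - \tfrac{3}{2}x_2^{2} - \tfrac{13}{2}x_2 - 12 to the basis.

S(f_1,h_3): lcm = x_1x_2. S = -\tfrac{3}{4}x_2^{3} - \tfrac{13}{4}x_2^{2} - 12x_2 - 44.
  leading term x_2^{3}: no divisor's leading term divides it; move -\tfrac{3}{4}x_2^{3} to the remainder.
  leading term x_2^{2}: no divisor's leading term divides it; move -\tfrac{13}{4}x_2^{2} to the remainder.
  leading term x_2: no divisor's leading term divides it; move -12x_2 to the remainder.
  leading term 1: no divisor's leading term divides it; move -44 to the remainder.
  remainder -\tfrac{3}{4}x_2^{3} - \tfrac{13}{4}x_2^{2} - 12x_2 - 44 ≠ 0; add h_4 = -\tfrac{3}{4}x_2^{3} - \tfrac{13}{4}x_2^{2} - 12x_2 - 44 to the basis.

The other S-polynomials (S(f_2,h_3), S(f_1,h_4), S(f_2,h_4), S(h_3,h_4)) all reduce to 0 modulo the current basis, so we have a Gröbner basis.
Inter-reduce: drop elements whose leading term is divisible by another's, tail-reduce, and make monic.
Reduced Gröbner basis: {x_1 + \tfrac{3}{4}x_2^{2} + \tfrac{13}{4}x_2 + 6, x_2^{3} + \tfrac{13}{3}x_2^{2} + 16x_2 + \tfrac{176}{3}}.

A lex Gröbner basis eliminates variables successively. Here x_2^{3} + \tfrac{13}{3}x_2^{2} + 16x_2 + \tfrac{176}{3} depends only on x_2, with roots {-4, -1/6 - sqrt(527)*I/6, -1/6 + sqrt(527)*I/6}; lifting each root through the earlier basis elements recovers the full solutions.
  x_2 = -4: the earlier basis element becomes x_1 + 5 = 0, giving x_1 = -5 — point (-5, -4).
  x_2 = -1/6 - sqrt(527)*I/6: the earlier basis element becomes x_1 - 11/2 - sqrt(527)*I/2 = 0, giving x_1 = 11/2 + sqrt(527)*I/2 — point (11/2 + sqrt(527)*I/2, -1/6 - sqrt(527)*I/6).
  x_2 = -1/6 + sqrt(527)*I/6: the earlier basis element becomes x_1 - 11/2 + sqrt(527)*I/2 = 0, giving x_1 = 11/2 - sqrt(527)*I/2 — point (11/2 - sqrt(527)*I/2, -1/6 + sqrt(527)*I/6).
Substituting each solution back into the original system confirms all equations vanish.
A lex Gröbner basis triangularizes the system, enabling back-substitution.

{(-5, -4), (11/2 + sqrt(527)*I/2, -1/6 - sqrt(527)*I/6), (11/2 - sqrt(527)*I/2, -1/6 + sqrt(527)*I/6)}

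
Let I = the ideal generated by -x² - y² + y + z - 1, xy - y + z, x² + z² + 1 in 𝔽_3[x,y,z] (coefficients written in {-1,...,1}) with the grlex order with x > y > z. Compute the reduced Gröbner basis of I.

G = {z⁴ + z³ + xz + yz, xz² + xz + yz - z² + z, yz² - xz - y - z, x² + z² + 1, xy - y + z, y² - z² - y - z}

Buchberger's algorithm terminates because the ascending chain of leading-term ideals stabilizes.

f_1 = -x² - y² + y + z - 1, LT = x².
f_2 = xy - y + z, LT = xy.
f_3 = x² + z² + 1, LT = x².

S(f_1,f_2): lcm = x²y. S = y³ + xy - xz - y² - yz + y.
  reduce S modulo (f_1, f_2, f_3):
  remainder y³ - xz - y² - yz - y - z ≠ 0; add g_4 = y³ - xz - y² - yz - y - z to the basis.

S(f_1,f_3): lcm = x². S = y² - z² - y - z.
  reduce S modulo (f_1, f_2, f_3, g_4):
  remainder y² - z² - y - z ≠ 0; add g_5 = y² - z² - y - z to the basis.

S(f_2,f_3): lcm = x²y. S = -yz² - xy + xz - y.
  reduce S modulo (f_1, f_2, f_3, g_4, g_5):
  remainder -yz² + xz + y + z ≠ 0; add g_6 = -yz² + xz + y + z to the basis.

S(f_2,g_5): lcm = xy². S = xz² + xy + xz - y² + yz.
  reduce S modulo (f_1, f_2, f_3, g_4, g_5, g_6):
  remainder xz² + xz + yz - z² + z ≠ 0; add g_7 = xz² + xz + yz - z² + z to the basis.

S(g_4,g_6): lcm = y³z². S = xy²z - xz³ - y²z² - yz³ + y³ + y²z - yz² - z³.
  reduce S modulo (f_1, f_2, f_3, g_4, g_5, g_6, g_7):
  remainder -z⁴ - z³ - xz - yz ≠ 0; add g_8 = -z⁴ - z³ - xz - yz to the basis.

The other S-polynomials (S(f_1,g_4), S(f_2,g_4), S(f_3,g_4), S(f_1,g_5), S(f_3,g_5), S(g_4,g_5), S(f_1,g_6), S(f_2,g_6), S(f_3,g_6), S(g_5,g_6), S(f_1,g_7), S(f_2,g_7), S(f_3,g_7), S(g_4,g_7), S(g_5,g_7), S(g_6,g_7), S(f_1,g_8), S(f_2,g_8), S(f_3,g_8), S(g_4,g_8), S(g_5,g_8), S(g_6,g_8), S(g_7,g_8)) all reduce to 0 modulo the current basis, so we have a Gröbner basis.
Inter-reduce: drop elements whose leading term is divisible by another's, tail-reduce, and make monic.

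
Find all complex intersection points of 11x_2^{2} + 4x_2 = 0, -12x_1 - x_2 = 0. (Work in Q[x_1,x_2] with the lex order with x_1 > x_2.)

{(1/33, -4/11), (0, 0)}

Compute a lex Gröbner basis by Buchberger's algorithm.
f_1 = 11x_2^{2} + 4x_2, LT = x_2^{2}.
f_2 = -12x_1 - x_2, LT = x_1.

S(f_1,f_2): leading monomials are coprime, so the S-polynomial reduces to 0 (Buchberger's first criterion).
Every S-polynomial of the final basis reduces to 0, so we have a Gröbner basis.
Inter-reduce: drop elements whose leading term is divisible by another's, tail-reduce, and make monic.
Reduced Gröbner basis: {x_1 + \tfrac{1}{12}x_2, x_2^{2} + \tfrac{4}{11}x_2}.

A lex Gröbner basis eliminates variables successively. Here x_2^{2} + \tfrac{4}{11}x_2 depends only on x_2, with roots {-4/11, 0}; lifting each root through the earlier basis elements recovers the full solutions.
  x_2 = -4/11: the earlier basis element becomes x_1 - \tfrac{1}{33} = 0, giving x_1 = 1/33 — point (1/33, -4/11).
  x_2 = 0: the earlier basis element becomes x_1 = 0, giving x_1 = 0 — point (0, 0).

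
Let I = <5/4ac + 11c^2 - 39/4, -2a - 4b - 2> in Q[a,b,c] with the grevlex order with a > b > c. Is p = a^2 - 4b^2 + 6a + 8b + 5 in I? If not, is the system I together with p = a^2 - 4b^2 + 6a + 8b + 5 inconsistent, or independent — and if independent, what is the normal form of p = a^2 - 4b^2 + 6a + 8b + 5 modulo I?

a^2 - 4b^2 + 6a + 8b + 5 lies in I (it reduces to 0).

First compute the reduced Gröbner basis of I by Buchberger's algorithm.
f_1 = 5/4ac + 11c^2 - 39/4, LT = ac.
f_2 = -2a - 4b - 2, LT = a.

S(f_1,f_2): lcm = ac. S = -2bc + 44/5c^2 - c - 39/5.
  leading term bc: no divisor's leading term divides it; move -2bc to the remainder.
  leading term c^2: no divisor's leading term divides it; move 44/5c^2 to the remainder.
  leading term c: no divisor's leading term divides it; move -c to the remainder.
  leading term 1: no divisor's leading term divides it; move -39/5 to the remainder.
  remainder -2bc + 44/5c^2 - c - 39/5 ≠ 0; add h_3 = -2bc + 44/5c^2 - c - 39/5 to the basis.

The other S-polynomials (S(f_1,h_3), S(f_2,h_3)) all reduce to 0 modulo the current basis, so we have a Gröbner basis.
Inter-reduce: drop elements whose leading term is divisible by another's, tail-reduce, and make monic.
Reduced Gröbner basis: {bc - 22/5c^2 + 1/2c + 39/10, a + 2b + 1}.
Label its elements g_1 = bc - 22/5c^2 + 1/2c + 39/10, g_2 = a + 2b + 1.

Reduce p = a^2 - 4b^2 + 6a + 8b + 5 modulo G:
  leading term a^2: subtract (a)·g_2 from a^2 - 4b^2 + 6a + 8b + 5 → -2ab - 4b^2 + 5a + 8b + 5
  leading term ab: subtract (-2b)·g_2 from -2ab - 4b^2 + 5a + 8b + 5 → 5a + 10b + 5
  leading term a: subtract (5)·g_2 from 5a + 10b + 5 → 0
  normal form = 0.
Since the normal form is 0, p ∈ I.

Ideal membership is decidable via reduction modulo a Gröbner basis.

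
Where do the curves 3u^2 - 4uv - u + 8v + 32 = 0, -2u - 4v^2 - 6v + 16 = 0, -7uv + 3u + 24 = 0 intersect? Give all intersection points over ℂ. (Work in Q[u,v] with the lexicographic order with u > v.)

{(-1, -3)}

Compute a lex Gröbner basis by Buchberger's algorithm.
f_1 = 3u^2 - 4uv - u + 8v + 32, LT = u^2.
f_2 = -2u - 4v^2 - 6v + 16, LT = u.
f_3 = -7uv + 3u + 24, LT = uv.

S(f_1,f_2): lcm = u^2. S = -2uv^2 - 13/3uv + 23/3u + 8/3v + 32/3.
  leading term uv^2: subtract (v^2)·f_2 from -2uv^2 - 13/3uv + 23/3u + 8/3v + 32/3 → -13/3uv + 23/3u + 4v^4 + 6v^3 - 16v^2 + 8/3v + 32/3
  leading term uv: subtract (13/6v)·f_2 from -13/3uv + 23/3u + 4v^4 + 6v^3 - 16v^2 + 8/3v + 32/3 → 23/3u + 4v^4 + 44/3v^3 - 3v^2 - 32v + 32/3
  leading term u: subtract (-23/6)·f_2 from 23/3u + 4v^4 + 44/3v^3 - 3v^2 - 32v + 32/3 → 4v^4 + 44/3v^3 - 55/3v^2 - 55v + 72
  leading term v^4: no divisor's leading term divides it; move 4v^4 to the remainder.
  leading term v^3: no divisor's leading term divides it; move 44/3v^3 to the remainder.
  leading term v^2: no divisor's leading term divides it; move -55/3v^2 to the remainder.
  leading term v: no divisor's leading term divides it; move -55v to the remainder.
  leading term 1: no divisor's leading term divides it; move 72 to the remainder.
  remainder 4v^4 + 44/3v^3 - 55/3v^2 - 55v + 72 ≠ 0; add h_4 = 4v^4 + 44/3v^3 - 55/3v^2 - 55v + 72 to the basis.

S(f_1,f_3): lcm = u^2v. S = 3/7u^2 - 4/3uv^2 - 1/3uv + 24/7u + 8/3v^2 + 32/3v.
  leading term u^2: subtract (1/7)·f_1 from 3/7u^2 - 4/3uv^2 - 1/3uv + 24/7u + 8/3v^2 + 32/3v → -4/3uv^2 + 5/21uv + 25/7u + 8/3v^2 + 200/21v - 32/7
  leading term uv^2: subtract (2/3v^2)·f_2 from -4/3uv^2 + 5/21uv + 25/7u + 8/3v^2 + 200/21v - 32/7 → 5/21uv + 25/7u + 8/3v^4 + 4v^3 - 8v^2 + 200/21v - 32/7
  leading term uv: subtract (-5/42v)·f_2 from 5/21uv + 25/7u + 8/3v^4 + 4v^3 - 8v^2 + 200/21v - 32/7 → 25/7u + 8/3v^4 + 74/21v^3 - 61/7v^2 + 80/7v - 32/7
  leading term u: subtract (-25/14)·f_2 from 25/7u + 8/3v^4 + 74/21v^3 - 61/7v^2 + 80/7v - 32/7 → 8/3v^4 + 74/21v^3 - 111/7v^2 + 5/7v + 24
  leading term v^4: subtract (2/3)·h_4 from 8/3v^4 + 74/21v^3 - 111/7v^2 + 5/7v + 24 → -394/63v^3 - 229/63v^2 + 785/21v - 24
  leading term v^3: no divisor's leading term divides it; move -394/63v^3 to the remainder.
  leading term v^2: no divisor's leading term divides it; move -229/63v^2 to the remainder.
  leading term v: no divisor's leading term divides it; move 785/21v to the remainder.
  leading term 1: no divisor's leading term divides it; move -24 to the remainder.
  remainder -394/63v^3 - 229/63v^2 + 785/21v - 24 ≠ 0; add h_5 = -394/63v^3 - 229/63v^2 + 785/21v - 24 to the basis.

S(f_2,f_3): lcm = uv. S = 3/7u + 2v^3 + 3v^2 - 8v + 24/7.
  leading term u: subtract (-3/14)·f_2 from 3/7u + 2v^3 + 3v^2 - 8v + 24/7 → 2v^3 + 15/7v^2 - 65/7v + 48/7
  leading term v^3: subtract (-63/197)·h_5 from 2v^3 + 15/7v^2 - 65/7v + 48/7 → 1352/1379v^2 + 3680/1379v - 1128/1379
  leading term v^2: no divisor's leading term divides it; move 1352/1379v^2 to the remainder.
  leading term v: no divisor's leading term divides it; move 3680/1379v to the remainder.
  leading term 1: no divisor's leading term divides it; move -1128/1379 to the remainder.
  remainder 1352/1379v^2 + 3680/1379v - 1128/1379 ≠ 0; add h_6 = 1352/1379v^2 + 3680/1379v - 1128/1379 to the basis.

S(f_3,h_4): lcm = uv^4. S = -86/21uv^3 + 55/12uv^2 + 55/4uv - 18u - 24/7v^3.
  leading term uv^3: subtract (43/21v^3)·f_2 from -86/21uv^3 + 55/12uv^2 + 55/4uv - 18u - 24/7v^3 → 55/12uv^2 + 55/4uv - 18u + 172/21v^5 + 86/7v^4 - 760/21v^3
  leading term uv^2: subtract (-55/24v^2)·f_2 from 55/12uv^2 + 55/4uv - 18u + 172/21v^5 + 86/7v^4 - 760/21v^3 → 55/4uv - 18u + 172/21v^5 + 131/42v^4 - 4195/84v^3 + 110/3v^2
  leading term uv: subtract (-55/8v)·f_2 from 55/4uv - 18u + 172/21v^5 + 131/42v^4 - 4195/84v^3 + 110/3v^2 → -18u + 172/21v^5 + 131/42v^4 - 6505/84v^3 - 55/12v^2 + 110v
  leading term u: subtract (9)·f_2 from -18u + 172/21v^5 + 131/42v^4 - 6505/84v^3 - 55/12v^2 + 110v → 172/21v^5 + 131/42v^4 - 6505/84v^3 + 377/12v^2 + 164v - 144
  leading term v^5: subtract (43/21v)·h_4 from 172/21v^5 + 131/42v^4 - 6505/84v^3 + 377/12v^2 + 164v - 144 → -3391/126v^4 - 10055/252v^3 + 4033/28v^2 + 116/7v - 144
  leading term v^4: subtract (-3391/504)·h_4 from -3391/126v^4 - 10055/252v^3 + 4033/28v^2 + 116/7v - 144 → 44437/756v^3 + 31277/1512v^2 - 178153/504v + 2383/7
  leading term v^3: subtract (-44437/4728)·h_5 from 44437/756v^3 + 31277/1512v^2 - 178153/504v + 2383/7 → -55757/4137v^2 - 8879/4137v + 158392/1379
  leading term v^2: subtract (-4289/312)·h_6 from -55757/4137v^2 - 8879/4137v + 158392/1379 → 449/13v + 1347/13
  leading term v: no divisor's leading term divides it; move 449/13v to the remainder.
  leading term 1: no divisor's leading term divides it; move 1347/13 to the remainder.
  remainder 449/13v + 1347/13 ≠ 0; add h_7 = 449/13v + 1347/13 to the basis.

The other S-polynomials (S(f_1,h_4), S(f_2,h_4), S(f_1,h_5), S(f_2,h_5), S(f_3,h_5), S(h_4,h_5), S(f_1,h_6), S(f_2,h_6), S(f_3,h_6), S(h_4,h_6), S(h_5,h_6), S(f_1,h_7), S(f_2,h_7), S(f_3,h_7), S(h_4,h_7), S(h_5,h_7), S(h_6,h_7)) all reduce to 0 modulo the current basis, so we have a Gröbner basis.
Inter-reduce: drop elements whose leading term is divisible by another's, tail-reduce, and make monic.
Reduced Gröbner basis: {u + 1, v + 3}.

Elimination: the polynomial v + 3 lies in the elimination ideal for v, so v ∈ {-3}. For each such v, the remaining basis elements (now univariate) give the rest of the solution.
  v = -3: the earlier basis element becomes u + 1 = 0, giving u = -1 — point (-1, -3).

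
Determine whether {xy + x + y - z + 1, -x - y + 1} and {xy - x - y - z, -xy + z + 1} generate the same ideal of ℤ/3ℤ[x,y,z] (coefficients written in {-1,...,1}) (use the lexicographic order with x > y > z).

Yes, the ideals are equal.

Two ideals are equal iff their reduced Gröbner bases coincide (the reduced basis is unique for a fixed ordering).
Buchberger on the first generating set:
f_1 = xy + x + y - z + 1, LT = xy.
f_2 = -x - y + 1, LT = x.

S(f_1,f_2): lcm = xy. S = x - y² - y - z + 1.
  leading term x: subtract (-1)·f_2 from x - y² - y - z + 1 → -y² + y - z - 1
  leading term y²: no divisor's leading term divides it; move -y² to the remainder.
  leading term y: no divisor's leading term divides it; move y to the remainder.
  leading term z: no divisor's leading term divides it; move -z to the remainder.
  leading term 1: no divisor's leading term divides it; move -1 to the remainder.
  remainder -y² + y - z - 1 ≠ 0; add g_3 = -y² + y - z - 1 to the basis.

The other S-polynomials (S(f_1,g_3), S(f_2,g_3)) all reduce to 0 modulo the current basis, so we have a Gröbner basis.
Inter-reduce: drop elements whose leading term is divisible by another's, tail-reduce, and make monic.
Reduced Gröbner basis: {x + y - 1, y² - y + z + 1}.

Buchberger on the second generating set:
h_1 = xy - x - y - z, LT = xy.
h_2 = -xy + z + 1, LT = xy.

S(h_1,h_2): lcm = xy. S = -x - y + 1.
  leading term x: no divisor's leading term divides it; move -x to the remainder.
  leading term y: no divisor's leading term divides it; move -y to the remainder.
  leading term 1: no divisor's leading term divides it; move 1 to the remainder.
  remainder -x - y + 1 ≠ 0; add k_3 = -x - y + 1 to the basis.

S(h_1,k_3): lcm = xy. S = -x - y² - z.
  leading term x: subtract (1)·k_3 from -x - y² - z → -y² + y - z - 1
  leading term y²: no divisor's leading term divides it; move -y² to the remainder.
  leading term y: no divisor's leading term divides it; move y to the remainder.
  leading term z: no divisor's leading term divides it; move -z to the remainder.
  leading term 1: no divisor's leading term divides it; move -1 to the remainder.
  remainder -y² + y - z - 1 ≠ 0; add k_4 = -y² + y - z - 1 to the basis.

The other S-polynomials (S(h_2,k_3), S(h_1,k_4), S(h_2,k_4), S(k_3,k_4)) all reduce to 0 modulo the current basis, so we have a Gröbner basis.
Inter-reduce: drop elements whose leading term is divisible by another's, tail-reduce, and make monic.
Reduced Gröbner basis: {x + y - 1, y² - y + z + 1}.

These coincide, so the ideals are equal.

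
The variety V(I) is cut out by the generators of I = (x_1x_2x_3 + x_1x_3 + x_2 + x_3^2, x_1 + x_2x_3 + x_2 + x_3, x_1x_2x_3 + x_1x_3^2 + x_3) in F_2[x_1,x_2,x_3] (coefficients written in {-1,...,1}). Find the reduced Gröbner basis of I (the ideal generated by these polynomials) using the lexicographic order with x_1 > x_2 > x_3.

f_1 = x_1x_2x_3 + x_1x_3 + x_2 + x_3^2, LT = x_1x_2x_3.
f_2 = x_1 + x_2x_3 + x_2 + x_3, LT = x_1.
f_3 = x_1x_2x_3 + x_1x_3^2 + x_3, LT = x_1x_2x_3.

S(f_1,f_2): lcm = x_1x_2x_3. S = x_1x_3 + x_2^2x_3^2 + x_2^2x_3 + x_2x_3^2 + x_2 + x_3^2.
  reduce S modulo (f_1, f_2, f_3):
  remainder x_2^2x_3^2 + x_2^2x_3 + x_2x_3 + x_2 ≠ 0; add g_4 = x_2^2x_3^2 + x_2^2x_3 + x_2x_3 + x_2 to the basis.

S(f_1,f_3): lcm = x_1x_2x_3. S = x_1x_3^2 + x_1x_3 + x_2 + x_3^2 + x_3.
  reduce S modulo (f_1, f_2, f_3, g_4):
  remainder x_2x_3^3 + x_2x_3 + x_2 + x_3^3 + x_3 ≠ 0; add g_5 = x_2x_3^3 + x_2x_3 + x_2 + x_3^3 + x_3 to the basis.

S(f_3,g_4): lcm = x_1x_2^2x_3^2. S = x_1x_2^2x_3 + x_1x_2x_3^3 + x_1x_2x_3 + x_1x_2 + x_2x_3^2.
  reduce S modulo (f_1, f_2, f_3, g_4, g_5):
  remainder x_2^2x_3 + x_2x_3 + x_2 + x_3^4 + x_3^3 + x_3^2 + x_3 ≠ 0; add g_6 = x_2^2x_3 + x_2x_3 + x_2 + x_3^4 + x_3^3 + x_3^2 + x_3 to the basis.

S(f_1,g_5): lcm = x_1x_2x_3^3. S = x_1x_2x_3 + x_1x_2 + x_1x_3 + x_2x_3^2 + x_3^4.
  reduce S modulo (f_1, f_2, f_3, g_4, g_5, g_6):
  remainder x_2^2 + x_2x_3^2 + x_3^3 + x_3 ≠ 0; add g_7 = x_2^2 + x_2x_3^2 + x_3^3 + x_3 to the basis.

S(g_4,g_6): lcm = x_2^2x_3^2. S = x_2^2x_3 + x_2x_3^2 + x_2 + x_3^5 + x_3^4 + x_3^3 + x_3^2.
  reduce S modulo (f_1, f_2, f_3, g_4, g_5, g_6, g_7):
  remainder x_2x_3^2 + x_2x_3 + x_3^5 + x_3 ≠ 0; add g_8 = x_2x_3^2 + x_2x_3 + x_3^5 + x_3 to the basis.

S(g_5,g_6): lcm = x_2^2x_3^3. S = x_2^2x_3 + x_2^2 + x_2x_3^2 + x_2x_3 + x_3^6 + x_3^5 + x_3^4 + x_3^3.
  reduce S modulo (f_1, f_2, f_3, g_4, g_5, g_6, g_7, g_8):
  remainder x_2 + x_3^6 + x_3^5 + x_3^3 + x_3^2 ≠ 0; add g_9 = x_2 + x_3^6 + x_3^5 + x_3^3 + x_3^2 to the basis.

S(g_4,g_9): lcm = x_2^2x_3^2. S = x_2^2x_3 + x_2x_3^8 + x_2x_3^7 + x_2x_3^5 + x_2x_3^4 + x_2x_3 + x_2.
  reduce S modulo (f_1, f_2, f_3, g_4, g_5, g_6, g_7, g_8, g_9):
  remainder x_3^8 + x_3^6 + x_3^3 + x_3 ≠ 0; add g_10 = x_3^8 + x_3^6 + x_3^3 + x_3 to the basis.

The other S-polynomials (S(f_2,f_3), S(f_1,g_4), S(f_2,g_4), S(f_2,g_5), S(f_3,g_5), S(g_4,g_5), S(f_1,g_6), S(f_2,g_6), S(f_3,g_6), S(f_1,g_7), S(f_2,g_7), S(f_3,g_7), S(g_4,g_7), S(g_5,g_7), S(g_6,g_7), S(f_1,g_8), S(f_2,g_8), S(f_3,g_8), S(g_4,g_8), S(g_5,g_8), S(g_6,g_8), S(g_7,g_8), S(f_1,g_9), S(f_2,g_9), S(f_3,g_9), S(g_5,g_9), S(g_6,g_9), S(g_7,g_9), S(g_8,g_9), S(f_1,g_10), S(f_2,g_10), S(f_3,g_10), S(g_4,g_10), S(g_5,g_10), S(g_6,g_10), S(g_7,g_10), S(g_8,g_10), S(g_9,g_10)) all reduce to 0 modulo the current basis, so we have a Gröbner basis.
Inter-reduce: drop elements whose leading term is divisible by another's, tail-reduce, and make monic.

G = {x_1 + x_3^7 + x_3^5 + x_3^4 + x_3^2 + x_3, x_2 + x_3^6 + x_3^5 + x_3^3 + x_3^2, x_3^8 + x_3^6 + x_3^3 + x_3}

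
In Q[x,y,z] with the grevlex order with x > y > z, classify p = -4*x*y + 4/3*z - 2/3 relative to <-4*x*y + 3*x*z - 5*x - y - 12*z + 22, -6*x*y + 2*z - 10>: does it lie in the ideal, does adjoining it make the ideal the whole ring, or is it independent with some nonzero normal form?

Adjoining -4*x*y + 4/3*z - 2/3 makes the ideal the whole ring: the system is inconsistent.

First compute the reduced Gröbner basis of I by Buchberger's algorithm.
f_1 = -4*x*y + 3*x*z - 5*x - y - 12*z + 22, LT = x*y.
f_2 = -6*x*y + 2*z - 10, LT = x*y.

S(f_1,f_2): lcm = x*y. S = -3/4*x*z + 5/4*x + 1/4*y + 10/3*z - 43/6.
  leading term x*z: no divisor's leading term divides it; move -3/4*x*z to the remainder.
  leading term x: no divisor's leading term divides it; move 5/4*x to the remainder.
  leading term y: no divisor's leading term divides it; move 1/4*y to the remainder.
  leading term z: no divisor's leading term divides it; move 10/3*z to the remainder.
  leading term 1: no divisor's leading term divides it; move -43/6 to the remainder.
  remainder -3/4*x*z + 5/4*x + 1/4*y + 10/3*z - 43/6 ≠ 0; add h_3 = -3/4*x*z + 5/4*x + 1/4*y + 10/3*z - 43/6 to the basis.

S(f_1,h_3): lcm = x*y*z. S = -3/4*x*z**2 + 5/3*x*y + 1/3*y**2 + 5/4*x*z + 169/36*y*z + 3*z**2 - 86/9*y - 11/2*z.
  leading term x*z**2: subtract (z)·h_3 from -3/4*x*z**2 + 5/3*x*y + 1/3*y**2 + 5/4*x*z + 169/36*y*z + 3*z**2 - 86/9*y - 11/2*z → 5/3*x*y + 1/3*y**2 + 40/9*y*z - 1/3*z**2 - 86/9*y + 5/3*z
  leading term x*y: subtract (-5/12)·f_1 from 5/3*x*y + 1/3*y**2 + 40/9*y*z - 1/3*z**2 - 86/9*y + 5/3*z → 1/3*y**2 + 5/4*x*z + 40/9*y*z - 1/3*z**2 - 25/12*x - 359/36*y - 10/3*z + 55/6
  leading term y**2: no divisor's leading term divides it; move 1/3*y**2 to the remainder.
  leading term x*z: subtract (-5/3)·h_3 from 5/4*x*z + 40/9*y*z - 1/3*z**2 - 25/12*x - 359/36*y - 10/3*z + 55/6 → 40/9*y*z - 1/3*z**2 - 86/9*y + 20/9*z - 25/9
  leading term y*z: no divisor's leading term divides it; move 40/9*y*z to the remainder.
  leading term z**2: no divisor's leading term divides it; move -1/3*z**2 to the remainder.
  leading term y: no divisor's leading term divides it; move -86/9*y to the remainder.
  leading term z: no divisor's leading term divides it; move 20/9*z to the remainder.
  leading term 1: no divisor's leading term divides it; move -25/9 to the remainder.
  remainder 1/3*y**2 + 40/9*y*z - 1/3*z**2 - 86/9*y + 20/9*z - 25/9 ≠ 0; add h_4 = 1/3*y**2 + 40/9*y*z - 1/3*z**2 - 86/9*y + 20/9*z - 25/9 to the basis.

The other S-polynomials (S(f_2,h_3), S(f_1,h_4), S(f_2,h_4), S(h_3,h_4)) all reduce to 0 modulo the current basis, so we have a Gröbner basis.
Inter-reduce: drop elements whose leading term is divisible by another's, tail-reduce, and make monic.
Reduced Gröbner basis: {x*y - 1/3*z + 5/3, y**2 + 40/3*y*z - z**2 - 86/3*y + 20/3*z - 25/3, x*z - 5/3*x - 1/3*y - 40/9*z + 86/9}.
Label its elements g_1 = x*y - 1/3*z + 5/3, g_2 = y**2 + 40/3*y*z - z**2 - 86/3*y + 20/3*z - 25/3, g_3 = x*z - 5/3*x - 1/3*y - 40/9*z + 86/9.

Reduce p = -4*x*y + 4/3*z - 2/3 modulo G:
  leading term x*y: subtract (-4)·g_1 from -4*x*y + 4/3*z - 2/3 → 6
  leading term 1: no divisor's leading term divides it; move 6 to the remainder.
  normal form = 6.
The normal form is nonzero, so p ∉ I. Since p minus its normal form lies in I, I + (p) = I + (r) where r = 6; decide whether this ideal is the whole ring.
Here r = 6 is a nonzero constant, hence a unit: 1 ∈ I + (p), the Gröbner basis of I + (p) is {1}, and the enlarged system has no common solution — adjoining p is inconsistent.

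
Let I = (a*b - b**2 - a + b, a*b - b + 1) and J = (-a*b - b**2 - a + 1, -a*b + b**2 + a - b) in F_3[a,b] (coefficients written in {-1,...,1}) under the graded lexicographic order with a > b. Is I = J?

Yes, the ideals are equal.

Equality of ideals is decidable: compute both reduced Gröbner bases (unique for the ordering) and check whether they agree.
Buchberger on the first generating set:
f_1 = a*b - b**2 - a + b, LT = a*b.
f_2 = a*b - b + 1, LT = a*b.

S(f_1,f_2): lcm = a*b. S = -b**2 - a - b - 1.
  leading term b**2: no divisor's leading term divides it; move -b**2 to the remainder.
  leading term a: no divisor's leading term divides it; move -a to the remainder.
  leading term b: no divisor's leading term divides it; move -b to the remainder.
  leading term 1: no divisor's leading term divides it; move -1 to the remainder.
  remainder -b**2 - a - b - 1 ≠ 0; add g_3 = -b**2 - a - b - 1 to the basis.

S(f_1,g_3): lcm = a*b**2. S = -b**3 - a**2 + a*b + b**2 - a.
  leading term b**3: subtract (b)·g_3 from -b**3 - a**2 + a*b + b**2 - a → -a**2 - a*b - b**2 - a + b
  leading term a**2: no divisor's leading term divides it; move -a**2 to the remainder.
  leading term a*b: subtract (-1)·f_1 from -a*b - b**2 - a + b → b**2 + a - b
  leading term b**2: subtract (-1)·g_3 from b**2 + a - b → b - 1
  leading term b: no divisor's leading term divides it; move b to the remainder.
  leading term 1: no divisor's leading term divides it; move -1 to the remainder.
  remainder -a**2 + b - 1 ≠ 0; add g_4 = -a**2 + b - 1 to the basis.

The other S-polynomials (S(f_2,g_3), S(f_1,g_4), S(f_2,g_4), S(g_3,g_4)) all reduce to 0 modulo the current basis, so we have a Gröbner basis.
Inter-reduce: drop elements whose leading term is divisible by another's, tail-reduce, and make monic.
Reduced Gröbner basis: {a**2 - b + 1, a*b - b + 1, b**2 + a + b + 1}.

Buchberger on the second generating set:
h_1 = -a*b - b**2 - a + 1, LT = a*b.
h_2 = -a*b + b**2 + a - b, LT = a*b.

S(h_1,h_2): lcm = a*b. S = -b**2 - a - b - 1.
  leading term b**2: no divisor's leading term divides it; move -b**2 to the remainder.
  leading term a: no divisor's leading term divides it; move -a to the remainder.
  leading term b: no divisor's leading term divides it; move -b to the remainder.
  leading term 1: no divisor's leading term divides it; move -1 to the remainder.
  remainder -b**2 - a - b - 1 ≠ 0; add k_3 = -b**2 - a - b - 1 to the basis.

S(h_1,k_3): lcm = a*b**2. S = b**3 - a**2 - a - b.
  leading term b**3: subtract (-b)·k_3 from b**3 - a**2 - a - b → -a**2 - a*b - b**2 - a + b
  leading term a**2: no divisor's leading term divides it; move -a**2 to the remainder.
  leading term a*b: subtract (1)·h_1 from -a*b - b**2 - a + b → b - 1
  leading term b: no divisor's leading term divides it; move b to the remainder.
  leading term 1: no divisor's leading term divides it; move -1 to the remainder.
  remainder -a**2 + b - 1 ≠ 0; add k_4 = -a**2 + b - 1 to the basis.

The other S-polynomials (S(h_2,k_3), S(h_1,k_4), S(h_2,k_4), S(k_3,k_4)) all reduce to 0 modulo the current basis, so we have a Gröbner basis.
Inter-reduce: drop elements whose leading term is divisible by another's, tail-reduce, and make monic.
Reduced Gröbner basis: {a**2 - b + 1, a*b - b + 1, b**2 + a + b + 1}.

These coincide, so the ideals are equal.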